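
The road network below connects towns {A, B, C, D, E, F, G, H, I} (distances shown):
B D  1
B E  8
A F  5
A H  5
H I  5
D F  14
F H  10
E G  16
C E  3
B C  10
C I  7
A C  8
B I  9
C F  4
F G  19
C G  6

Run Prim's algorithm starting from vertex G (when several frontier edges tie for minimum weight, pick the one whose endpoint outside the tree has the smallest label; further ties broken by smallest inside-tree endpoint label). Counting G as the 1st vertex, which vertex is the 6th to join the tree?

Prim, starting at G.
Step 1: cheapest edge leaving the tree is C G (6); add C.
Step 2: cheapest edge leaving the tree is C E (3); add E.
Step 3: cheapest edge leaving the tree is C F (4); add F.
Step 4: cheapest edge leaving the tree is A F (5); add A.
Step 5: cheapest edge leaving the tree is A H (5); add H.
Step 6: cheapest edge leaving the tree is H I (5); add I.
Step 7: cheapest edge leaving the tree is B E (8); add B.
Step 8: cheapest edge leaving the tree is B D (1); add D.
Vertex order: G, C, E, F, A, H, I, B, D. The 6th vertex is H.

H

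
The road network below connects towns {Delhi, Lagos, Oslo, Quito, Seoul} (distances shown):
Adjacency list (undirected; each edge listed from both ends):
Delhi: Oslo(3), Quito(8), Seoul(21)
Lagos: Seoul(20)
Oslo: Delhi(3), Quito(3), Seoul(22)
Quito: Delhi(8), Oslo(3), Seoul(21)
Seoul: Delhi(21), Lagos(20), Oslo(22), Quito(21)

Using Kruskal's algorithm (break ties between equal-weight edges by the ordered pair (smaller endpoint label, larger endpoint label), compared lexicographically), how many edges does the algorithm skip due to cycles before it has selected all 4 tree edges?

1

Kruskal: consider edges lightest-first.
Delhi–Oslo (3): add. Components now {Delhi,Oslo} {Lagos} {Quito} {Seoul}
Oslo–Quito (3): add. Components now {Delhi,Oslo,Quito} {Lagos} {Seoul}
Delhi–Quito (8): skip — Delhi and Quito already connected.
Lagos–Seoul (20): add. Components now {Delhi,Oslo,Quito} {Lagos,Seoul}
Delhi–Seoul (21): add. Components now {Delhi,Lagos,Oslo,Quito,Seoul}
Edges rejected before the tree was complete: 1.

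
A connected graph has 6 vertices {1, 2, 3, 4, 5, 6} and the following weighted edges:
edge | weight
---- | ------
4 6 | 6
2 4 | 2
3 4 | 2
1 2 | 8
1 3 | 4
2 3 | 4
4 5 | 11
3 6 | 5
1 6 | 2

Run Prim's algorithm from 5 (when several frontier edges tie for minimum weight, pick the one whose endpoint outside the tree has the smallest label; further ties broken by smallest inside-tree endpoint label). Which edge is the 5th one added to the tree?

1-6

Grow the tree from 5 using Prim:
Step 1: cheapest edge leaving the tree is 4 5 (11); add 4.
Step 2: cheapest edge leaving the tree is 2 4 (2); add 2.
Step 3: cheapest edge leaving the tree is 3 4 (2); add 3.
Step 4: cheapest edge leaving the tree is 1 3 (4); add 1.
Step 5: cheapest edge leaving the tree is 1 6 (2); add 6.
The 5th edge added is 1 6.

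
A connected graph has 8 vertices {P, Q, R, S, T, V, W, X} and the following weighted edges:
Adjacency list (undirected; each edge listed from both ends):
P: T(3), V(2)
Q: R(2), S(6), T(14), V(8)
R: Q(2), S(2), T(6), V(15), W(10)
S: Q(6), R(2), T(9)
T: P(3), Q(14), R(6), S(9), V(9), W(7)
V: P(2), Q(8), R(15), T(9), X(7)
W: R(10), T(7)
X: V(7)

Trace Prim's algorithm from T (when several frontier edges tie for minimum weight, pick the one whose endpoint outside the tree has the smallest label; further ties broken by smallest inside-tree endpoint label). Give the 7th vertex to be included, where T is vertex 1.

Prim, starting at T.
Step 1: frontier [P–T 3, R–T 6, T–W 7, S–T 9, T–V 9, Q–T 14] → take P–T (3); add P.
Step 2: frontier [P–V 2, R–T 6, T–W 7, S–T 9, T–V 9, Q–T 14] → take P–V (2); add V.
Step 3: frontier [R–T 6, T–W 7, S–T 9, Q–T 14, V–X 7, Q–V 8, R–V 15] → take R–T (6); add R.
Step 4: frontier [Q–R 2, R–S 2, R–W 10, T–W 7, S–T 9, Q–T 14, V–X 7, Q–V 8] → take Q–R (2); add Q.
Step 5: frontier [Q–S 6, R–S 2, R–W 10, T–W 7, S–T 9, V–X 7] → take R–S (2); add S.
Step 6: frontier [R–W 10, T–W 7, V–X 7] → take T–W (7); add W.
Step 7: frontier [V–X 7] → take V–X (7); add X.
Vertex order: T, P, V, R, Q, S, W, X. The 7th vertex is W.

W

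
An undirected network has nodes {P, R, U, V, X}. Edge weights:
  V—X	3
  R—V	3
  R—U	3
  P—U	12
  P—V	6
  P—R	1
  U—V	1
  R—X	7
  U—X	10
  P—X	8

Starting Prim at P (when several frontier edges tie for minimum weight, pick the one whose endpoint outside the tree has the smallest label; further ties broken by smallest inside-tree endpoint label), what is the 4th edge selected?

V-X

Grow the tree from P using Prim:
Step 1: frontier [P—R 1, P—V 6, P—X 8, P—U 12] → take P—R (1); add R.
Step 2: frontier [P—V 6, P—X 8, P—U 12, R—U 3, R—V 3, R—X 7] → take R—U (3); add U.
Step 3: frontier [P—V 6, P—X 8, R—V 3, R—X 7, U—V 1, U—X 10] → take U—V (1); add V.
Step 4: frontier [P—X 8, R—X 7, U—X 10, V—X 3] → take V—X (3); add X.
The 4th edge added is V—X.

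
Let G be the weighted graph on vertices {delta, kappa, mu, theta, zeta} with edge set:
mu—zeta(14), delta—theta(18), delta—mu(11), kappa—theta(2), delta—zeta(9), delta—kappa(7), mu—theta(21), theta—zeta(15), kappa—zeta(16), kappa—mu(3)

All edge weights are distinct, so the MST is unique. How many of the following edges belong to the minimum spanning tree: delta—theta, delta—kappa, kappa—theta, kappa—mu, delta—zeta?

Kruskal: consider edges lightest-first.
kappa—theta (2): add. Components now {kappa,theta} {zeta} {delta} {mu}
kappa—mu (3): add. Components now {kappa,mu,theta} {zeta} {delta}
delta—kappa (7): add. Components now {delta,kappa,mu,theta} {zeta}
delta—zeta (9): add. Components now {delta,kappa,mu,theta,zeta}
MST edge set: {kappa—theta, kappa—mu, delta—kappa, delta—zeta}.
Of the listed edges, {delta—kappa, kappa—theta, kappa—mu, delta—zeta} are in the MST → 4.

4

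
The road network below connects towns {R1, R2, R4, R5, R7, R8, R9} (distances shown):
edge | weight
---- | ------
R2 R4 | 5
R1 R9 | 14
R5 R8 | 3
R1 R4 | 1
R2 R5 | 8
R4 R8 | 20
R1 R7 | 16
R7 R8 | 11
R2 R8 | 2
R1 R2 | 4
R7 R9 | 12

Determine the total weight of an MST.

33

Prim, starting at R5.
Step 1: cheapest edge leaving the tree is R5 R8 (3); add R8.
Step 2: cheapest edge leaving the tree is R2 R8 (2); add R2.
Step 3: cheapest edge leaving the tree is R1 R2 (4); add R1.
Step 4: cheapest edge leaving the tree is R1 R4 (1); add R4.
Step 5: cheapest edge leaving the tree is R7 R8 (11); add R7.
Step 6: cheapest edge leaving the tree is R7 R9 (12); add R9.
MST edges: R5 R8, R2 R8, R1 R2, R1 R4, R7 R8, R7 R9; total weight 3+2+4+1+11+12 = 33.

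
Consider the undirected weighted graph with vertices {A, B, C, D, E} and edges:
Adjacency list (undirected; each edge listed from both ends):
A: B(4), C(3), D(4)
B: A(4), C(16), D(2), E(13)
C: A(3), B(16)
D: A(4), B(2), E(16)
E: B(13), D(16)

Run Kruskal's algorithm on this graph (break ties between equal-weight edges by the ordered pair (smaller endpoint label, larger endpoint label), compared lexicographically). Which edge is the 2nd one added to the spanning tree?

A-C

Kruskal: consider edges lightest-first.
B—D (2): add — endpoints in different components.
A—C (3): add — endpoints in different components.
A—B (4): add — endpoints in different components.
A—D (4): skip — A and D already connected.
B—E (13): add — endpoints in different components.
The 2nd edge added is A—C.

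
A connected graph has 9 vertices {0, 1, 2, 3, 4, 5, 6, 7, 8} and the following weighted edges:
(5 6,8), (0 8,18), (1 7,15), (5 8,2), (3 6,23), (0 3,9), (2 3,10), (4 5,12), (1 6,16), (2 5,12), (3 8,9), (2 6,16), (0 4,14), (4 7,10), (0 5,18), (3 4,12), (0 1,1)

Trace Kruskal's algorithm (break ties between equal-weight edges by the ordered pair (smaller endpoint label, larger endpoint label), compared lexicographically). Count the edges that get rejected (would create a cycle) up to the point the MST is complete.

Sort edges by weight, then run Kruskal:
0 1 (1): add — endpoints in different components.
5 8 (2): add — endpoints in different components.
5 6 (8): add — endpoints in different components.
0 3 (9): add — endpoints in different components.
3 8 (9): add — endpoints in different components.
2 3 (10): add — endpoints in different components.
4 7 (10): add — endpoints in different components.
2 5 (12): skip — 2 and 5 already connected.
3 4 (12): add — endpoints in different components.
Edges rejected before the tree was complete: 1.

1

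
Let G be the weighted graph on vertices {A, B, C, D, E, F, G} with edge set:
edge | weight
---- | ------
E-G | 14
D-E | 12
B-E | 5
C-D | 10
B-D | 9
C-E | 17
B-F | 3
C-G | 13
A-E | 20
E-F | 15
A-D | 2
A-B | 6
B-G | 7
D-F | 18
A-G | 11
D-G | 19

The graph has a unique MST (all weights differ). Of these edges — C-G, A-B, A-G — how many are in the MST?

1

Sort edges by weight, then run Kruskal:
A-D (2): add. Components now {A,D} {B} {C} {E} {F} {G}
B-F (3): add. Components now {A,D} {B,F} {C} {E} {G}
B-E (5): add. Components now {A,D} {B,E,F} {C} {G}
A-B (6): add. Components now {A,B,D,E,F} {C} {G}
B-G (7): add. Components now {A,B,D,E,F,G} {C}
B-D (9): skip — B and D already connected.
C-D (10): add. Components now {A,B,C,D,E,F,G}
MST edge set: {A-D, B-F, B-E, A-B, B-G, C-D}.
Of the listed edges, {A-B} are in the MST → 1.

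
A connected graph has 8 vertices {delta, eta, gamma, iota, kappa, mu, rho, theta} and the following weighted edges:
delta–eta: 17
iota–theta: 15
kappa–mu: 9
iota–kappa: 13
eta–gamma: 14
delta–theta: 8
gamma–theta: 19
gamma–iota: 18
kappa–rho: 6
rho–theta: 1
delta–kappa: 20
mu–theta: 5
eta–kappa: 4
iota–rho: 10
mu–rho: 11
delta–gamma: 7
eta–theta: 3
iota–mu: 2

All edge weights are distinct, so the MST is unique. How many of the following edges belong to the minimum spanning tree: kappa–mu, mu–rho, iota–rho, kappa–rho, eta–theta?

1

Sort edges by weight, then run Kruskal:
rho–theta (1): add — endpoints in different components.
iota–mu (2): add — endpoints in different components.
eta–theta (3): add — endpoints in different components.
eta–kappa (4): add — endpoints in different components.
mu–theta (5): add — endpoints in different components.
kappa–rho (6): skip — rho and kappa already connected.
delta–gamma (7): add — endpoints in different components.
delta–theta (8): add — endpoints in different components.
MST edge set: {rho–theta, iota–mu, eta–theta, eta–kappa, mu–theta, delta–gamma, delta–theta}.
Of the listed edges, {eta–theta} are in the MST → 1.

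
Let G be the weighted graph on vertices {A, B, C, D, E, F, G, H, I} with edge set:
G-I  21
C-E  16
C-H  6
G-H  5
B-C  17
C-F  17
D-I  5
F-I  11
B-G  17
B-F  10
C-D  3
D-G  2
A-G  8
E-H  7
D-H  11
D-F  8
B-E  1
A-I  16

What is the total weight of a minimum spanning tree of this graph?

Grow the tree from B using Prim:
Step 1: cheapest edge leaving the tree is B-E (1); add E.
Step 2: cheapest edge leaving the tree is E-H (7); add H.
Step 3: cheapest edge leaving the tree is G-H (5); add G.
Step 4: cheapest edge leaving the tree is D-G (2); add D.
Step 5: cheapest edge leaving the tree is C-D (3); add C.
Step 6: cheapest edge leaving the tree is D-I (5); add I.
Step 7: cheapest edge leaving the tree is A-G (8); add A.
Step 8: cheapest edge leaving the tree is D-F (8); add F.
MST edges: B-E, E-H, G-H, D-G, C-D, D-I, A-G, D-F; total weight 1+7+5+2+3+5+8+8 = 39.

39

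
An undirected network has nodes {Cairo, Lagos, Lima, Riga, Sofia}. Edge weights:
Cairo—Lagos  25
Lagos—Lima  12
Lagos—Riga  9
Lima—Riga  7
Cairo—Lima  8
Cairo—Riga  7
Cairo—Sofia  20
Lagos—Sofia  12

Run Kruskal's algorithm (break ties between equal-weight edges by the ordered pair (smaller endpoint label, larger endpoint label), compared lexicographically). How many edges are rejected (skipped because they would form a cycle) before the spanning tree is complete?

2

Kruskal's algorithm — process edges by increasing weight (ties by edge label):
Cairo—Riga (7): add — endpoints in different components.
Lima—Riga (7): add — endpoints in different components.
Cairo—Lima (8): skip — Cairo and Lima already connected.
Lagos—Riga (9): add — endpoints in different components.
Lagos—Lima (12): skip — Lagos and Lima already connected.
Lagos—Sofia (12): add — endpoints in different components.
Edges rejected before the tree was complete: 2.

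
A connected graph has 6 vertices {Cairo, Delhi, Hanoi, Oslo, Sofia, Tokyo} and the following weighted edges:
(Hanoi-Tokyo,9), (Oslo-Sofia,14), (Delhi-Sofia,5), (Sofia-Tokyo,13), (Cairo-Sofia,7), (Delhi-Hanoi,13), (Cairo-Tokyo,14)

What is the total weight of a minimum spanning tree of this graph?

Kruskal: consider edges lightest-first.
Delhi-Sofia (5): add — endpoints in different components.
Cairo-Sofia (7): add — endpoints in different components.
Hanoi-Tokyo (9): add — endpoints in different components.
Delhi-Hanoi (13): add — endpoints in different components.
Sofia-Tokyo (13): skip — Tokyo and Sofia already connected.
Cairo-Tokyo (14): skip — Tokyo and Cairo already connected.
Oslo-Sofia (14): add — endpoints in different components.
MST edges: Delhi-Sofia, Cairo-Sofia, Hanoi-Tokyo, Delhi-Hanoi, Oslo-Sofia; total weight 5+7+9+13+14 = 48.

48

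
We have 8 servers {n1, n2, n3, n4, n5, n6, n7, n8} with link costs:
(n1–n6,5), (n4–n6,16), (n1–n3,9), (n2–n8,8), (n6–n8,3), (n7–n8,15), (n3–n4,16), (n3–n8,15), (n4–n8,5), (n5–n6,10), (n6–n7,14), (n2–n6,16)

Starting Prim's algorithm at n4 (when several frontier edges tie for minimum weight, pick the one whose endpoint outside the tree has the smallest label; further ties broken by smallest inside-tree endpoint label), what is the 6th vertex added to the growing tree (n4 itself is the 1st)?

n3

Prim, starting at n4.
Step 1: frontier [n4–n8 5, n3–n4 16, n4–n6 16] → take n4–n8 (5); add n8.
Step 2: frontier [n3–n4 16, n4–n6 16, n6–n8 3, n2–n8 8, n3–n8 15, n7–n8 15] → take n6–n8 (3); add n6.
Step 3: frontier [n3–n4 16, n1–n6 5, n5–n6 10, n6–n7 14, n2–n6 16, n2–n8 8, n3–n8 15, n7–n8 15] → take n1–n6 (5); add n1.
Step 4: frontier [n1–n3 9, n3–n4 16, n5–n6 10, n6–n7 14, n2–n6 16, n2–n8 8, n3–n8 15, n7–n8 15] → take n2–n8 (8); add n2.
Step 5: frontier [n1–n3 9, n3–n4 16, n5–n6 10, n6–n7 14, n3–n8 15, n7–n8 15] → take n1–n3 (9); add n3.
Step 6: frontier [n5–n6 10, n6–n7 14, n7–n8 15] → take n5–n6 (10); add n5.
Step 7: frontier [n6–n7 14, n7–n8 15] → take n6–n7 (14); add n7.
Vertex order: n4, n8, n6, n1, n2, n3, n5, n7. The 6th vertex is n3.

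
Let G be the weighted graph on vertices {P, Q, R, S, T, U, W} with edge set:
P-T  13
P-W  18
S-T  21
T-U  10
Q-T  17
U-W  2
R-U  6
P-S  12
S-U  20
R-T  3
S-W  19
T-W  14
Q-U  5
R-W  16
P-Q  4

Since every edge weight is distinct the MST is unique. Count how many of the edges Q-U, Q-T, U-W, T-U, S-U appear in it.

Kruskal's algorithm — process edges by increasing weight (ties by edge label):
U-W (2): add — endpoints in different components.
R-T (3): add — endpoints in different components.
P-Q (4): add — endpoints in different components.
Q-U (5): add — endpoints in different components.
R-U (6): add — endpoints in different components.
T-U (10): skip — T and U already connected.
P-S (12): add — endpoints in different components.
MST edge set: {U-W, R-T, P-Q, Q-U, R-U, P-S}.
Of the listed edges, {Q-U, U-W} are in the MST → 2.

2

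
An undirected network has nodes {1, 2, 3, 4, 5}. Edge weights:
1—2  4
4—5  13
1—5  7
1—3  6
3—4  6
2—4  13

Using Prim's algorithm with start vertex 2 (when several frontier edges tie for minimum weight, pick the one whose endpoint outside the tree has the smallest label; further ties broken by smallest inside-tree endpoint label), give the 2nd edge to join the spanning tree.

Grow the tree from 2 using Prim:
Step 1: frontier [1—2 4, 2—4 13] → take 1—2 (4); add 1.
Step 2: frontier [1—3 6, 1—5 7, 2—4 13] → take 1—3 (6); add 3.
Step 3: frontier [1—5 7, 2—4 13, 3—4 6] → take 3—4 (6); add 4.
Step 4: frontier [1—5 7, 4—5 13] → take 1—5 (7); add 5.
The 2nd edge added is 1—3.

1-3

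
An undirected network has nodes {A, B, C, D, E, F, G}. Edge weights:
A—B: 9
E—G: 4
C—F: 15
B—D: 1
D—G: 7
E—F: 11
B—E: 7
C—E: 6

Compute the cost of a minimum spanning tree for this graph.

Prim's algorithm from G:
Step 1: cheapest edge leaving the tree is E—G (4); add E.
Step 2: cheapest edge leaving the tree is C—E (6); add C.
Step 3: cheapest edge leaving the tree is B—E (7); add B.
Step 4: cheapest edge leaving the tree is B—D (1); add D.
Step 5: cheapest edge leaving the tree is A—B (9); add A.
Step 6: cheapest edge leaving the tree is E—F (11); add F.
MST edges: E—G, C—E, B—E, B—D, A—B, E—F; total weight 4+6+7+1+9+11 = 38.

38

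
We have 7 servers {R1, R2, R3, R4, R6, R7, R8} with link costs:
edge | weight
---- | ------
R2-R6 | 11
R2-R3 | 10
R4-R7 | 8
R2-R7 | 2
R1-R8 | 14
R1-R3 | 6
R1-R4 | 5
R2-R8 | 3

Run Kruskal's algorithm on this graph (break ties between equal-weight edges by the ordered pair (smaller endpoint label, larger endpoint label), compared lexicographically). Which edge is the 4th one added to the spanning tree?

R1-R3

Sort edges by weight, then run Kruskal:
R2-R7 (2): add — endpoints in different components.
R2-R8 (3): add — endpoints in different components.
R1-R4 (5): add — endpoints in different components.
R1-R3 (6): add — endpoints in different components.
R4-R7 (8): add — endpoints in different components.
R2-R3 (10): skip — R3 and R2 already connected.
R2-R6 (11): add — endpoints in different components.
The 4th edge added is R1-R3.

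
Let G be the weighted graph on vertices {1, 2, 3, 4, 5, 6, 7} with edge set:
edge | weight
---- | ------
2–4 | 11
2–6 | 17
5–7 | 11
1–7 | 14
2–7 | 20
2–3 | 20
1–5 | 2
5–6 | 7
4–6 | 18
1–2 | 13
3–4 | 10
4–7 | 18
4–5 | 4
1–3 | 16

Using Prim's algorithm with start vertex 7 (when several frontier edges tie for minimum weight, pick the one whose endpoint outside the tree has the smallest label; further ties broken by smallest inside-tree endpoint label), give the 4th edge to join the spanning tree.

Prim, starting at 7.
Step 1: cheapest edge leaving the tree is 5–7 (11); add 5.
Step 2: cheapest edge leaving the tree is 1–5 (2); add 1.
Step 3: cheapest edge leaving the tree is 4–5 (4); add 4.
Step 4: cheapest edge leaving the tree is 5–6 (7); add 6.
Step 5: cheapest edge leaving the tree is 3–4 (10); add 3.
Step 6: cheapest edge leaving the tree is 2–4 (11); add 2.
The 4th edge added is 5–6.

5-6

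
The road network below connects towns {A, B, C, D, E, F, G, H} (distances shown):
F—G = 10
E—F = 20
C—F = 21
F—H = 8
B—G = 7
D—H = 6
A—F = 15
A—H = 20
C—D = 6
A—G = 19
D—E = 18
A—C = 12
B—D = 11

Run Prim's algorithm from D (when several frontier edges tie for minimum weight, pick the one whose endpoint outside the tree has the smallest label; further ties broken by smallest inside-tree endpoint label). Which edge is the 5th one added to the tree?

Prim, starting at D.
Step 1: cheapest edge leaving the tree is C—D (6); add C.
Step 2: cheapest edge leaving the tree is D—H (6); add H.
Step 3: cheapest edge leaving the tree is F—H (8); add F.
Step 4: cheapest edge leaving the tree is F—G (10); add G.
Step 5: cheapest edge leaving the tree is B—G (7); add B.
Step 6: cheapest edge leaving the tree is A—C (12); add A.
Step 7: cheapest edge leaving the tree is D—E (18); add E.
The 5th edge added is B—G.

B-G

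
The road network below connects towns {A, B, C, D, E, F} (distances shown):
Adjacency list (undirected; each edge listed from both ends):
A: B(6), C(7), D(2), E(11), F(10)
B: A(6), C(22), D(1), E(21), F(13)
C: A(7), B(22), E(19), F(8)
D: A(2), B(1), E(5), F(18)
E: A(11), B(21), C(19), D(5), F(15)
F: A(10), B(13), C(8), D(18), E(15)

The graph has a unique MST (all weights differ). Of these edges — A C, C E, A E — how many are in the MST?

1

Kruskal's algorithm — process edges by increasing weight (ties by edge label):
B D (1): add — endpoints in different components.
A D (2): add — endpoints in different components.
D E (5): add — endpoints in different components.
A B (6): skip — A and B already connected.
A C (7): add — endpoints in different components.
C F (8): add — endpoints in different components.
MST edge set: {B D, A D, D E, A C, C F}.
Of the listed edges, {A C} are in the MST → 1.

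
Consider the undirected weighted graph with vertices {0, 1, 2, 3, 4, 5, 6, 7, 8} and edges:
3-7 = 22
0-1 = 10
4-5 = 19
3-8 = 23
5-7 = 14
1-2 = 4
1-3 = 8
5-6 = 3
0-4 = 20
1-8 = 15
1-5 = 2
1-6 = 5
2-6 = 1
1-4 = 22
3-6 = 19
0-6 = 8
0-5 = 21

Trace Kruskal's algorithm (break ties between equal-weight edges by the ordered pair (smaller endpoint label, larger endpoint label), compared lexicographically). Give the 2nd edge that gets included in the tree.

Kruskal's algorithm — process edges by increasing weight (ties by edge label):
2-6 (1): add — endpoints in different components.
1-5 (2): add — endpoints in different components.
5-6 (3): add — endpoints in different components.
1-2 (4): skip — 1 and 2 already connected.
1-6 (5): skip — 1 and 6 already connected.
0-6 (8): add — endpoints in different components.
1-3 (8): add — endpoints in different components.
0-1 (10): skip — 0 and 1 already connected.
5-7 (14): add — endpoints in different components.
1-8 (15): add — endpoints in different components.
3-6 (19): skip — 3 and 6 already connected.
4-5 (19): add — endpoints in different components.
The 2nd edge added is 1-5.

1-5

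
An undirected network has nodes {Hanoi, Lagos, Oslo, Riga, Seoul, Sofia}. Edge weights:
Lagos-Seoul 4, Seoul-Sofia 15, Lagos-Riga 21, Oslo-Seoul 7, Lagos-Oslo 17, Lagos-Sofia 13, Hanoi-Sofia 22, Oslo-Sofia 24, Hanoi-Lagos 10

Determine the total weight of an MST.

55

Grow the tree from Lagos using Prim:
Step 1: frontier [Lagos-Seoul 4, Hanoi-Lagos 10, Lagos-Sofia 13, Lagos-Oslo 17, Lagos-Riga 21] → take Lagos-Seoul (4); add Seoul.
Step 2: frontier [Hanoi-Lagos 10, Lagos-Sofia 13, Lagos-Oslo 17, Lagos-Riga 21, Oslo-Seoul 7, Seoul-Sofia 15] → take Oslo-Seoul (7); add Oslo.
Step 3: frontier [Hanoi-Lagos 10, Lagos-Sofia 13, Lagos-Riga 21, Oslo-Sofia 24, Seoul-Sofia 15] → take Hanoi-Lagos (10); add Hanoi.
Step 4: frontier [Hanoi-Sofia 22, Lagos-Sofia 13, Lagos-Riga 21, Oslo-Sofia 24, Seoul-Sofia 15] → take Lagos-Sofia (13); add Sofia.
Step 5: frontier [Lagos-Riga 21] → take Lagos-Riga (21); add Riga.
MST edges: Lagos-Seoul, Oslo-Seoul, Hanoi-Lagos, Lagos-Sofia, Lagos-Riga; total weight 4+7+10+13+21 = 55.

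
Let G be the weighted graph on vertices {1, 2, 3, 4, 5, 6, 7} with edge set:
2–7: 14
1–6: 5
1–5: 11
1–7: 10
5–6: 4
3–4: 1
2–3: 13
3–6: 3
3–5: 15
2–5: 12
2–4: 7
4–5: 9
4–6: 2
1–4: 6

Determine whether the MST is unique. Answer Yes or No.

Sort edges by weight, then run Kruskal:
3–4 (1): add. Components now {1} {2} {3,4} {5} {6} {7}
4–6 (2): add. Components now {1} {2} {3,4,6} {5} {7}
3–6 (3): skip — 3 and 6 already connected.
5–6 (4): add. Components now {1} {2} {3,4,5,6} {7}
1–6 (5): add. Components now {1,3,4,5,6} {2} {7}
1–4 (6): skip — 1 and 4 already connected.
2–4 (7): add. Components now {1,2,3,4,5,6} {7}
4–5 (9): skip — 4 and 5 already connected.
1–7 (10): add. Components now {1,2,3,4,5,6,7}
Every non-tree edge has weight strictly greater than the heaviest edge on the tree path between its endpoints, so the MST is unique.

Yes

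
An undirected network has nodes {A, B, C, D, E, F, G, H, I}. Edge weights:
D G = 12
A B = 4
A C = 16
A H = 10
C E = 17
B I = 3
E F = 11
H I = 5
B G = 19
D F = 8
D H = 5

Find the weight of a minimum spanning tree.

64

Grow the tree from B using Prim:
Step 1: frontier [B I 3, A B 4, B G 19] → take B I (3); add I.
Step 2: frontier [A B 4, B G 19, H I 5] → take A B (4); add A.
Step 3: frontier [A H 10, A C 16, B G 19, H I 5] → take H I (5); add H.
Step 4: frontier [A C 16, B G 19, D H 5] → take D H (5); add D.
Step 5: frontier [A C 16, B G 19, D F 8, D G 12] → take D F (8); add F.
Step 6: frontier [A C 16, B G 19, D G 12, E F 11] → take E F (11); add E.
Step 7: frontier [A C 16, B G 19, D G 12, C E 17] → take D G (12); add G.
Step 8: frontier [A C 16, C E 17] → take A C (16); add C.
MST edges: B I, A B, H I, D H, D F, E F, D G, A C; total weight 3+4+5+5+8+11+12+16 = 64.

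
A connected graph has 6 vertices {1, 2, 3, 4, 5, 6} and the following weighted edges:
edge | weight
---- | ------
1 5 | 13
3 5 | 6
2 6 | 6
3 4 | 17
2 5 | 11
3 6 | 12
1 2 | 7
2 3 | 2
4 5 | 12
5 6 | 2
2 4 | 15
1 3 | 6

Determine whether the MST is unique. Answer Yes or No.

Kruskal's algorithm — process edges by increasing weight (ties by edge label):
2 3 (2): add — endpoints in different components.
5 6 (2): add — endpoints in different components.
1 3 (6): add — endpoints in different components.
2 6 (6): add — endpoints in different components.
3 5 (6): skip — 3 and 5 already connected.
1 2 (7): skip — 1 and 2 already connected.
2 5 (11): skip — 2 and 5 already connected.
3 6 (12): skip — 3 and 6 already connected.
4 5 (12): add — endpoints in different components.
Non-tree edge 3 5 has weight 6, equal to the heaviest edge on its tree cycle — swapping gives another MST of the same weight. Not unique.

No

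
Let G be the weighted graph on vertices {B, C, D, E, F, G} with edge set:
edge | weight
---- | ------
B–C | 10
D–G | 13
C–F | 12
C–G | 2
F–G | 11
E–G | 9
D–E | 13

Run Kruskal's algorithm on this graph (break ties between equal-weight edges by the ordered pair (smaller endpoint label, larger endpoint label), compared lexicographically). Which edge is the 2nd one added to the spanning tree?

E-G

Kruskal's algorithm — process edges by increasing weight (ties by edge label):
C–G (2): add. Components now {B} {C,G} {D} {E} {F}
E–G (9): add. Components now {B} {C,E,G} {D} {F}
B–C (10): add. Components now {B,C,E,G} {D} {F}
F–G (11): add. Components now {B,C,E,F,G} {D}
C–F (12): skip — C and F already connected.
D–E (13): add. Components now {B,C,D,E,F,G}
The 2nd edge added is E–G.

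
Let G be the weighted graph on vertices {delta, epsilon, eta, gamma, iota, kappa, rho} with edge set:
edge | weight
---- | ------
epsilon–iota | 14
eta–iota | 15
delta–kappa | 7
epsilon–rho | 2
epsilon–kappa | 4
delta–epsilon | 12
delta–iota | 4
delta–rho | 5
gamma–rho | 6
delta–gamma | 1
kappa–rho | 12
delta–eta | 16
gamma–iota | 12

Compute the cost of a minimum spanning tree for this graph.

31

Kruskal: consider edges lightest-first.
delta–gamma (1): add. Components now {delta,gamma} {eta} {rho} {epsilon} {iota} {kappa}
epsilon–rho (2): add. Components now {delta,gamma} {eta} {epsilon,rho} {iota} {kappa}
delta–iota (4): add. Components now {delta,gamma,iota} {eta} {epsilon,rho} {kappa}
epsilon–kappa (4): add. Components now {delta,gamma,iota} {eta} {epsilon,kappa,rho}
delta–rho (5): add. Components now {delta,epsilon,gamma,iota,kappa,rho} {eta}
gamma–rho (6): skip — gamma and rho already connected.
delta–kappa (7): skip — delta and kappa already connected.
delta–epsilon (12): skip — delta and epsilon already connected.
gamma–iota (12): skip — gamma and iota already connected.
kappa–rho (12): skip — rho and kappa already connected.
epsilon–iota (14): skip — epsilon and iota already connected.
eta–iota (15): add. Components now {delta,epsilon,eta,gamma,iota,kappa,rho}
MST edges: delta–gamma, epsilon–rho, delta–iota, epsilon–kappa, delta–rho, eta–iota; total weight 1+2+4+4+5+15 = 31.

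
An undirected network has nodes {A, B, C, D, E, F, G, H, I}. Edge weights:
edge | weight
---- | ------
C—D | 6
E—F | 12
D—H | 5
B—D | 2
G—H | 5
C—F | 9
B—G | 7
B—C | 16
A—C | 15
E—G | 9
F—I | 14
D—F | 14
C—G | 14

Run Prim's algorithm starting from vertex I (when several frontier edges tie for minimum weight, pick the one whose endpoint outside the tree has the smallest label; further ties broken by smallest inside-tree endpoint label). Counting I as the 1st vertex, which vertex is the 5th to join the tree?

B

Prim's algorithm from I:
Step 1: frontier [F—I 14] → take F—I (14); add F.
Step 2: frontier [C—F 9, E—F 12, D—F 14] → take C—F (9); add C.
Step 3: frontier [C—D 6, C—G 14, A—C 15, B—C 16, E—F 12, D—F 14] → take C—D (6); add D.
Step 4: frontier [C—G 14, A—C 15, B—C 16, B—D 2, D—H 5, E—F 12] → take B—D (2); add B.
Step 5: frontier [B—G 7, C—G 14, A—C 15, D—H 5, E—F 12] → take D—H (5); add H.
Step 6: frontier [B—G 7, C—G 14, A—C 15, E—F 12, G—H 5] → take G—H (5); add G.
Step 7: frontier [A—C 15, E—F 12, E—G 9] → take E—G (9); add E.
Step 8: frontier [A—C 15] → take A—C (15); add A.
Vertex order: I, F, C, D, B, H, G, E, A. The 5th vertex is B.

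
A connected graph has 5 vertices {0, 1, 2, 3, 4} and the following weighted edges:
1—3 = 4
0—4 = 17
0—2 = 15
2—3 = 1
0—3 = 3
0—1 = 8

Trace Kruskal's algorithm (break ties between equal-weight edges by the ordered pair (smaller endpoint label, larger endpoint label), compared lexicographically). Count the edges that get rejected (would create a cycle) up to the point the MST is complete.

Kruskal: consider edges lightest-first.
2—3 (1): add. Components now {0} {1} {2,3} {4}
0—3 (3): add. Components now {0,2,3} {1} {4}
1—3 (4): add. Components now {0,1,2,3} {4}
0—1 (8): skip — 0 and 1 already connected.
0—2 (15): skip — 0 and 2 already connected.
0—4 (17): add. Components now {0,1,2,3,4}
Edges rejected before the tree was complete: 2.

2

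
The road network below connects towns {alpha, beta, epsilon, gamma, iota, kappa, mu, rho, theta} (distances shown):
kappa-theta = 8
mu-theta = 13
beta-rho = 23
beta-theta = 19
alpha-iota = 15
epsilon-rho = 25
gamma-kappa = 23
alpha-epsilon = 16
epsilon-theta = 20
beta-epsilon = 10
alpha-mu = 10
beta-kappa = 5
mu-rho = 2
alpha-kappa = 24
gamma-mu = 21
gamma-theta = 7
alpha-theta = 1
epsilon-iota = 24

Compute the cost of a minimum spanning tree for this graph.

Kruskal's algorithm — process edges by increasing weight (ties by edge label):
alpha-theta (1): add — endpoints in different components.
mu-rho (2): add — endpoints in different components.
beta-kappa (5): add — endpoints in different components.
gamma-theta (7): add — endpoints in different components.
kappa-theta (8): add — endpoints in different components.
alpha-mu (10): add — endpoints in different components.
beta-epsilon (10): add — endpoints in different components.
mu-theta (13): skip — mu and theta already connected.
alpha-iota (15): add — endpoints in different components.
MST edges: alpha-theta, mu-rho, beta-kappa, gamma-theta, kappa-theta, alpha-mu, beta-epsilon, alpha-iota; total weight 1+2+5+7+8+10+10+15 = 58.

58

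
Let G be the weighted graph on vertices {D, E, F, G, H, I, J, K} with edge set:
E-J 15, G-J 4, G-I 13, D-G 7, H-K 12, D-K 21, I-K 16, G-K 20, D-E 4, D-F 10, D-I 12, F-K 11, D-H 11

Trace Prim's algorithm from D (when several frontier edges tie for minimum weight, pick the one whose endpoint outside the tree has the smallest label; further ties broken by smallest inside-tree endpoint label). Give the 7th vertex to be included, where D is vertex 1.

Prim's algorithm from D:
Step 1: frontier [D-E 4, D-G 7, D-F 10, D-H 11, D-I 12, D-K 21] → take D-E (4); add E.
Step 2: frontier [D-G 7, D-F 10, D-H 11, D-I 12, D-K 21, E-J 15] → take D-G (7); add G.
Step 3: frontier [D-F 10, D-H 11, D-I 12, D-K 21, E-J 15, G-J 4, G-I 13, G-K 20] → take G-J (4); add J.
Step 4: frontier [D-F 10, D-H 11, D-I 12, D-K 21, G-I 13, G-K 20] → take D-F (10); add F.
Step 5: frontier [D-H 11, D-I 12, D-K 21, F-K 11, G-I 13, G-K 20] → take D-H (11); add H.
Step 6: frontier [D-I 12, D-K 21, F-K 11, G-I 13, G-K 20, H-K 12] → take F-K (11); add K.
Step 7: frontier [D-I 12, G-I 13, I-K 16] → take D-I (12); add I.
Vertex order: D, E, G, J, F, H, K, I. The 7th vertex is K.

K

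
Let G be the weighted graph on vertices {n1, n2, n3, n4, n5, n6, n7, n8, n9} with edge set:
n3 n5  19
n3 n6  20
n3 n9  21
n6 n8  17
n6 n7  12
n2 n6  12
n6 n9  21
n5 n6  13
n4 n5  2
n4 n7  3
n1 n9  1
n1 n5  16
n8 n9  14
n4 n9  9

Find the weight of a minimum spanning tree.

72

Prim, starting at n1.
Step 1: cheapest edge leaving the tree is n1 n9 (1); add n9.
Step 2: cheapest edge leaving the tree is n4 n9 (9); add n4.
Step 3: cheapest edge leaving the tree is n4 n5 (2); add n5.
Step 4: cheapest edge leaving the tree is n4 n7 (3); add n7.
Step 5: cheapest edge leaving the tree is n6 n7 (12); add n6.
Step 6: cheapest edge leaving the tree is n2 n6 (12); add n2.
Step 7: cheapest edge leaving the tree is n8 n9 (14); add n8.
Step 8: cheapest edge leaving the tree is n3 n5 (19); add n3.
MST edges: n1 n9, n4 n9, n4 n5, n4 n7, n6 n7, n2 n6, n8 n9, n3 n5; total weight 1+9+2+3+12+12+14+19 = 72.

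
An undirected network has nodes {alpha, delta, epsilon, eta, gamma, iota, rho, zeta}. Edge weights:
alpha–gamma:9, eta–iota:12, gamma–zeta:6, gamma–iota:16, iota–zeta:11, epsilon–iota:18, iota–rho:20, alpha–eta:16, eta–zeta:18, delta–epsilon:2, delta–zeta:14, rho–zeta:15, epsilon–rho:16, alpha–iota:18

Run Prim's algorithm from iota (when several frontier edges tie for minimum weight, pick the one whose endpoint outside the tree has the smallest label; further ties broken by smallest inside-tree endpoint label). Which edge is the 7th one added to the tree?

rho-zeta

Prim, starting at iota.
Step 1: cheapest edge leaving the tree is iota–zeta (11); add zeta.
Step 2: cheapest edge leaving the tree is gamma–zeta (6); add gamma.
Step 3: cheapest edge leaving the tree is alpha–gamma (9); add alpha.
Step 4: cheapest edge leaving the tree is eta–iota (12); add eta.
Step 5: cheapest edge leaving the tree is delta–zeta (14); add delta.
Step 6: cheapest edge leaving the tree is delta–epsilon (2); add epsilon.
Step 7: cheapest edge leaving the tree is rho–zeta (15); add rho.
The 7th edge added is rho–zeta.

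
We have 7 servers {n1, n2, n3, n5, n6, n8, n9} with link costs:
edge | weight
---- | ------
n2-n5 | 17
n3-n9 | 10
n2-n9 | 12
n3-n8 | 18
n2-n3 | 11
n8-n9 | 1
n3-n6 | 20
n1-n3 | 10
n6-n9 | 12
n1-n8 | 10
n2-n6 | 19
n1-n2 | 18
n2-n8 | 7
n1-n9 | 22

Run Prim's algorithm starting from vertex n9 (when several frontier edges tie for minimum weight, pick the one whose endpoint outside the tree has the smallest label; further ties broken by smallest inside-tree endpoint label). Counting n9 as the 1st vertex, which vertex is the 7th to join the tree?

Grow the tree from n9 using Prim:
Step 1: cheapest edge leaving the tree is n8-n9 (1); add n8.
Step 2: cheapest edge leaving the tree is n2-n8 (7); add n2.
Step 3: cheapest edge leaving the tree is n1-n8 (10); add n1.
Step 4: cheapest edge leaving the tree is n1-n3 (10); add n3.
Step 5: cheapest edge leaving the tree is n6-n9 (12); add n6.
Step 6: cheapest edge leaving the tree is n2-n5 (17); add n5.
Vertex order: n9, n8, n2, n1, n3, n6, n5. The 7th vertex is n5.

n5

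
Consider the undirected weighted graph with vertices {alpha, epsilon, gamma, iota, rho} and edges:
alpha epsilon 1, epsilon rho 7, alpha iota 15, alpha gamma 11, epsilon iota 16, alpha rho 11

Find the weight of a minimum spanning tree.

34

Grow the tree from gamma using Prim:
Step 1: cheapest edge leaving the tree is alpha gamma (11); add alpha.
Step 2: cheapest edge leaving the tree is alpha epsilon (1); add epsilon.
Step 3: cheapest edge leaving the tree is epsilon rho (7); add rho.
Step 4: cheapest edge leaving the tree is alpha iota (15); add iota.
MST edges: alpha gamma, alpha epsilon, epsilon rho, alpha iota; total weight 11+1+7+15 = 34.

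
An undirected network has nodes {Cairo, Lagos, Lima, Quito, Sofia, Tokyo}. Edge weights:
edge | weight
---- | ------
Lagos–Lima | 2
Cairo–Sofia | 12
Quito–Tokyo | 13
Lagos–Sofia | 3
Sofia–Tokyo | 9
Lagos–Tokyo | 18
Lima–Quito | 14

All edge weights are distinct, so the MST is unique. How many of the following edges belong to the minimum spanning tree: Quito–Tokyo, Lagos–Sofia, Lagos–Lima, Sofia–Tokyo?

Kruskal's algorithm — process edges by increasing weight (ties by edge label):
Lagos–Lima (2): add. Components now {Sofia} {Lagos,Lima} {Tokyo} {Cairo} {Quito}
Lagos–Sofia (3): add. Components now {Lagos,Lima,Sofia} {Tokyo} {Cairo} {Quito}
Sofia–Tokyo (9): add. Components now {Lagos,Lima,Sofia,Tokyo} {Cairo} {Quito}
Cairo–Sofia (12): add. Components now {Cairo,Lagos,Lima,Sofia,Tokyo} {Quito}
Quito–Tokyo (13): add. Components now {Cairo,Lagos,Lima,Quito,Sofia,Tokyo}
MST edge set: {Lagos–Lima, Lagos–Sofia, Sofia–Tokyo, Cairo–Sofia, Quito–Tokyo}.
Of the listed edges, {Quito–Tokyo, Lagos–Sofia, Lagos–Lima, Sofia–Tokyo} are in the MST → 4.

4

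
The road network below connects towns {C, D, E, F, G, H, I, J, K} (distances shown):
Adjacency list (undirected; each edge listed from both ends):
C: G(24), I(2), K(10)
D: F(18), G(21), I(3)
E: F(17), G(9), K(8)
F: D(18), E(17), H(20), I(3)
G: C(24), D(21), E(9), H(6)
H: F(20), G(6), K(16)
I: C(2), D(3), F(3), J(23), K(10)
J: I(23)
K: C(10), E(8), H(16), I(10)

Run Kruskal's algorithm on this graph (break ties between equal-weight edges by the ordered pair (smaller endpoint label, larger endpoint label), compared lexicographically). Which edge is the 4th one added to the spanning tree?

Kruskal's algorithm — process edges by increasing weight (ties by edge label):
C–I (2): add — endpoints in different components.
D–I (3): add — endpoints in different components.
F–I (3): add — endpoints in different components.
G–H (6): add — endpoints in different components.
E–K (8): add — endpoints in different components.
E–G (9): add — endpoints in different components.
C–K (10): add — endpoints in different components.
I–K (10): skip — I and K already connected.
H–K (16): skip — H and K already connected.
E–F (17): skip — E and F already connected.
D–F (18): skip — D and F already connected.
F–H (20): skip — F and H already connected.
D–G (21): skip — D and G already connected.
I–J (23): add — endpoints in different components.
The 4th edge added is G–H.

G-H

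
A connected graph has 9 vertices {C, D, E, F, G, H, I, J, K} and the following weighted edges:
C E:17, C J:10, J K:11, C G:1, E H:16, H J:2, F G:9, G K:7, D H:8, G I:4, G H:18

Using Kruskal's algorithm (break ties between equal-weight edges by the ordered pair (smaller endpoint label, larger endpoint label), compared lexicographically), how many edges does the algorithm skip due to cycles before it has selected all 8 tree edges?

Kruskal's algorithm — process edges by increasing weight (ties by edge label):
C G (1): add — endpoints in different components.
H J (2): add — endpoints in different components.
G I (4): add — endpoints in different components.
G K (7): add — endpoints in different components.
D H (8): add — endpoints in different components.
F G (9): add — endpoints in different components.
C J (10): add — endpoints in different components.
J K (11): skip — J and K already connected.
E H (16): add — endpoints in different components.
Edges rejected before the tree was complete: 1.

1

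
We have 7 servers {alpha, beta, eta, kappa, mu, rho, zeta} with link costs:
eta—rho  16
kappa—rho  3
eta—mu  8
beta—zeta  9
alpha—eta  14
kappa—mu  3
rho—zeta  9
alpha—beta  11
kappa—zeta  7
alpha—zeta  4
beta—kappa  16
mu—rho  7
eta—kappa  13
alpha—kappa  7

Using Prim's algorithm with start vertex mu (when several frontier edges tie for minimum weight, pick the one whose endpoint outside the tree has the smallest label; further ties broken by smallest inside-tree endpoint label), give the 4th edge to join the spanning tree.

alpha-zeta

Prim, starting at mu.
Step 1: cheapest edge leaving the tree is kappa—mu (3); add kappa.
Step 2: cheapest edge leaving the tree is kappa—rho (3); add rho.
Step 3: cheapest edge leaving the tree is alpha—kappa (7); add alpha.
Step 4: cheapest edge leaving the tree is alpha—zeta (4); add zeta.
Step 5: cheapest edge leaving the tree is eta—mu (8); add eta.
Step 6: cheapest edge leaving the tree is beta—zeta (9); add beta.
The 4th edge added is alpha—zeta.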